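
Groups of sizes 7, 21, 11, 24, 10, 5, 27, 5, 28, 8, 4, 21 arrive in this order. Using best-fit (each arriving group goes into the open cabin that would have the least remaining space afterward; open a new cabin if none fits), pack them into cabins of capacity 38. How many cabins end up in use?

  7 → cabin 1 (new)  [load 7/38]
  21 → cabin 1  [load 28/38]
  11 → cabin 2 (new)  [load 11/38]
  24 → cabin 2  [load 35/38]
  10 → cabin 1  [load 38/38]
  5 → cabin 3 (new)  [load 5/38]
  27 → cabin 3  [load 32/38]
  5 → cabin 3  [load 37/38]
  28 → cabin 4 (new)  [load 28/38]
  8 → cabin 4  [load 36/38]
  4 → cabin 5 (new)  [load 4/38]
  21 → cabin 5  [load 25/38]
5 cabins opened.

5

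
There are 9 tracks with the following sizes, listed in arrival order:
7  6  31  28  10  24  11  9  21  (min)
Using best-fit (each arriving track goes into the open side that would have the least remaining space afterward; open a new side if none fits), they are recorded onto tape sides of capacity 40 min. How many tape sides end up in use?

  7 → side 1 (new)  [load 7/40]
  6 → side 1  [load 13/40]
  31 → side 2 (new)  [load 31/40]
  28 → side 3 (new)  [load 28/40]
  10 → side 3  [load 38/40]
  24 → side 1  [load 37/40]
  11 → side 4 (new)  [load 11/40]
  9 → side 2  [load 40/40]
  21 → side 4  [load 32/40]
4 tape sides opened.

4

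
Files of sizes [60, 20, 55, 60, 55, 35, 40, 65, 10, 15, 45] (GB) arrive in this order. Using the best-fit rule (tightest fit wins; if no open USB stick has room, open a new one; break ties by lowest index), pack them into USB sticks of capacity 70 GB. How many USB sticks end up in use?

8

  60 → USB stick 1 (new)  [load 60/70]
  20 → USB stick 2 (new)  [load 20/70]
  55 → USB stick 3 (new)  [load 55/70]
  60 → USB stick 4 (new)  [load 60/70]
  55 → USB stick 5 (new)  [load 55/70]
  35 → USB stick 2  [load 55/70]
  40 → USB stick 6 (new)  [load 40/70]
  65 → USB stick 7 (new)  [load 65/70]
  10 → USB stick 1  [load 70/70]
  15 → USB stick 2  [load 70/70]
  45 → USB stick 8 (new)  [load 45/70]
8 USB sticks opened.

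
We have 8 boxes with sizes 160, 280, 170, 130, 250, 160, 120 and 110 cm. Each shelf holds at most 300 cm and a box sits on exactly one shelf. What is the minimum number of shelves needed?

Total = 280 + 250 + 170 + 160 + 160 + 130 + 120 + 110 = 1380 cm.
Lower bound: ⌈1380/300⌉ = 5 shelves.
A packing using 5 shelves:
  shelf 1: 280 = 280
  shelf 2: 250 = 250
  shelf 3: 170 + 130 = 300
  shelf 4: 160 + 120 = 280
  shelf 5: 160 + 110 = 270
This matches the lower bound, so 5 is optimal.

5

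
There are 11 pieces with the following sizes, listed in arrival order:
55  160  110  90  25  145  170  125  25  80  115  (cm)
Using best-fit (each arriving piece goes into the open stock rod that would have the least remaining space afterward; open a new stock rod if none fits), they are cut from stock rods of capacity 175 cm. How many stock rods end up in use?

  55 → stock rod 1 (new)  [load 55/175]
  160 → stock rod 2 (new)  [load 160/175]
  110 → stock rod 1  [load 165/175]
  90 → stock rod 3 (new)  [load 90/175]
  25 → stock rod 3  [load 115/175]
  145 → stock rod 4 (new)  [load 145/175]
  170 → stock rod 5 (new)  [load 170/175]
  125 → stock rod 6 (new)  [load 125/175]
  25 → stock rod 4  [load 170/175]
  80 → stock rod 7 (new)  [load 80/175]
  115 → stock rod 8 (new)  [load 115/175]
8 stock rods opened.

8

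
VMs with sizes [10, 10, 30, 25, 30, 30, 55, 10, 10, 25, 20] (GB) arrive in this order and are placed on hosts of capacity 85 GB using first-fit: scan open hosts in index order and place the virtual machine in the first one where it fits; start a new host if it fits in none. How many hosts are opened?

  10 → host 1 (new)  [load 10/85]
  10 → host 1  [load 20/85]
  30 → host 1  [load 50/85]
  25 → host 1  [load 75/85]
  30 → host 2 (new)  [load 30/85]
  30 → host 2  [load 60/85]
  55 → host 3 (new)  [load 55/85]
  10 → host 1  [load 85/85]
  10 → host 2  [load 70/85]
  25 → host 3  [load 80/85]
  20 → host 4 (new)  [load 20/85]
4 hosts opened.

4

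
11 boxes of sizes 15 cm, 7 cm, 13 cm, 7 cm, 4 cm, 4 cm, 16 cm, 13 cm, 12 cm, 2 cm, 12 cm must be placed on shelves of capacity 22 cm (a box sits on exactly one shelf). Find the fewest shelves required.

6

Total = 16 + 15 + 13 + 13 + 12 + 12 + 7 + 7 + 4 + 4 + 2 = 105 cm.
Lower bound: ⌈105/22⌉ = 5 shelves.
Also, 6 boxes each exceed 11 cm, and no two of those can share a shelf, so at least 6 shelves are needed.
A packing using 6 shelves:
  shelf 1: 16 + 4 + 2 = 22
  shelf 2: 15 + 7 = 22
  shelf 3: 13 + 7 = 20
  shelf 4: 13 + 4 = 17
  shelf 5: 12 = 12
  shelf 6: 12 = 12
This matches the lower bound, so 6 is optimal.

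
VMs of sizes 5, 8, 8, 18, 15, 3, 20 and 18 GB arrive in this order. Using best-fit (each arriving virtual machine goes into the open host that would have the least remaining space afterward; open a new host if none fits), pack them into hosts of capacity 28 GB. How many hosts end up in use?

  5 → host 1 (new)  [load 5/28]
  8 → host 1  [load 13/28]
  8 → host 1  [load 21/28]
  18 → host 2 (new)  [load 18/28]
  15 → host 3 (new)  [load 15/28]
  3 → host 1  [load 24/28]
  20 → host 4 (new)  [load 20/28]
  18 → host 5 (new)  [load 18/28]
5 hosts opened.

5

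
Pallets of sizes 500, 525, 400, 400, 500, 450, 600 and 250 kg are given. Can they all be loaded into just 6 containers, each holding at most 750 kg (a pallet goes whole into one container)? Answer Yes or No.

Total = 3625 kg; ⌈3625/750⌉ = 5.
7 pallets each exceed half the capacity and cannot share a container, forcing at least 7 containers.
At least 7 containers are required, but only 6 are allowed.

No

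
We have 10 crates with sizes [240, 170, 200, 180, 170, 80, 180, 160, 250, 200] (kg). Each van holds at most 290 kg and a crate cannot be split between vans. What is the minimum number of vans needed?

Total = 250 + 240 + 200 + 200 + 180 + 180 + 170 + 170 + 160 + 80 = 1830 kg.
Lower bound: ⌈1830/290⌉ = 7 vans.
Also, 9 crates each exceed 145 kg, and no two of those can share a van, so at least 9 vans are needed.
A packing using 9 vans:
  van 1: 250 = 250
  van 2: 240 = 240
  van 3: 200 + 80 = 280
  van 4: 200 = 200
  van 5: 180 = 180
  van 6: 180 = 180
  van 7: 170 = 170
  van 8: 170 = 170
  van 9: 160 = 160
This matches the lower bound, so 9 is optimal.

9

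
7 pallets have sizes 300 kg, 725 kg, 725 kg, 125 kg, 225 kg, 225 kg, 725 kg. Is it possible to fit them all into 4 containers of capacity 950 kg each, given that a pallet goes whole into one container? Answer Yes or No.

Yes

A valid assignment using 4 containers:
  container 1: 725 + 225 = 950
  container 2: 725 + 225 = 950
  container 3: 725 + 125 = 850
  container 4: 300 = 300
Every load is within 950 kg, so 4 containers suffice.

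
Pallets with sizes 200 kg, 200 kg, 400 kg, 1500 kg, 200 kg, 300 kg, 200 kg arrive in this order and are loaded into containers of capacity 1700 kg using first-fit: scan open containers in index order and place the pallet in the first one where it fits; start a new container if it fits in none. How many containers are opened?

  200 → container 1 (new)  [load 200/1700]
  200 → container 1  [load 400/1700]
  400 → container 1  [load 800/1700]
  1500 → container 2 (new)  [load 1500/1700]
  200 → container 1  [load 1000/1700]
  300 → container 1  [load 1300/1700]
  200 → container 1  [load 1500/1700]
2 containers opened.

2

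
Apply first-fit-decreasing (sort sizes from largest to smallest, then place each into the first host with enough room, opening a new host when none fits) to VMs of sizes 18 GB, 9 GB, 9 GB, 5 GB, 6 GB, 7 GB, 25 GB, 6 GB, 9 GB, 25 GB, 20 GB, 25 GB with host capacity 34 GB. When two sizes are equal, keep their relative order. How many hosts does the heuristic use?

5

Sorted descending: 25, 25, 25, 20, 18, 9, 9, 9, 7, 6, 6, 5.
  25 → host 1 (new)  [load 25/34]
  25 → host 2 (new)  [load 25/34]
  25 → host 3 (new)  [load 25/34]
  20 → host 4 (new)  [load 20/34]
  18 → host 5 (new)  [load 18/34]
  9 → host 1  [load 34/34]
  9 → host 2  [load 34/34]
  9 → host 3  [load 34/34]
  7 → host 4  [load 27/34]
  6 → host 4  [load 33/34]
  6 → host 5  [load 24/34]
  5 → host 5  [load 29/34]
5 hosts opened.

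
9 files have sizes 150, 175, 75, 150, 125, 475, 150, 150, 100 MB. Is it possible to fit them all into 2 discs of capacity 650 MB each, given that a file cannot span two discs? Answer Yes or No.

No

Total = 1550 MB; ⌈1550/650⌉ = 3.
At least 3 discs are required, but only 2 are allowed.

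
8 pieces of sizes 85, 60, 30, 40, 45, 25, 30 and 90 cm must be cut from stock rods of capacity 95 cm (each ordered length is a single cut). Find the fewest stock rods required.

Total = 90 + 85 + 60 + 45 + 40 + 30 + 30 + 25 = 405 cm.
Lower bound: ⌈405/95⌉ = 5 stock rods.
A packing using 5 stock rods:
  stock rod 1: 90 = 90
  stock rod 2: 85 = 85
  stock rod 3: 60 + 30 = 90
  stock rod 4: 45 + 40 = 85
  stock rod 5: 30 + 25 = 55
This matches the lower bound, so 5 is optimal.

5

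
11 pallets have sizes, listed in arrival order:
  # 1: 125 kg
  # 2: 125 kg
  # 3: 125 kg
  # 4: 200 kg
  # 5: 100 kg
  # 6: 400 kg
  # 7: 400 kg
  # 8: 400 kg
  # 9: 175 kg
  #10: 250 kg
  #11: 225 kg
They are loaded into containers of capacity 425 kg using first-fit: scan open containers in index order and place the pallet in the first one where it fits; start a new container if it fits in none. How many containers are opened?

  125 → container 1 (new)  [load 125/425]
  125 → container 1  [load 250/425]
  125 → container 1  [load 375/425]
  200 → container 2 (new)  [load 200/425]
  100 → container 2  [load 300/425]
  400 → container 3 (new)  [load 400/425]
  400 → container 4 (new)  [load 400/425]
  400 → container 5 (new)  [load 400/425]
  175 → container 6 (new)  [load 175/425]
  250 → container 6  [load 425/425]
  225 → container 7 (new)  [load 225/425]
7 containers opened.

7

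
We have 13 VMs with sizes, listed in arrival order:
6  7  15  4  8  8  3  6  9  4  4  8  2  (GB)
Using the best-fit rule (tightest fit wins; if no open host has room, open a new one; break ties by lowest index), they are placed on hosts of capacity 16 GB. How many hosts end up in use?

6

  6 → host 1 (new)  [load 6/16]
  7 → host 1  [load 13/16]
  15 → host 2 (new)  [load 15/16]
  4 → host 3 (new)  [load 4/16]
  8 → host 3  [load 12/16]
  8 → host 4 (new)  [load 8/16]
  3 → host 1  [load 16/16]
  6 → host 4  [load 14/16]
  9 → host 5 (new)  [load 9/16]
  4 → host 3  [load 16/16]
  4 → host 5  [load 13/16]
  8 → host 6 (new)  [load 8/16]
  2 → host 4  [load 16/16]
6 hosts opened.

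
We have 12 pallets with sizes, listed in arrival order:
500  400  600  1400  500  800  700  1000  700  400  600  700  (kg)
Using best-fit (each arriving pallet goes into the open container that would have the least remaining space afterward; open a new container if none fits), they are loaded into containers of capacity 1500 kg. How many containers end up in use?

  500 → container 1 (new)  [load 500/1500]
  400 → container 1  [load 900/1500]
  600 → container 1  [load 1500/1500]
  1400 → container 2 (new)  [load 1400/1500]
  500 → container 3 (new)  [load 500/1500]
  800 → container 3  [load 1300/1500]
  700 → container 4 (new)  [load 700/1500]
  1000 → container 5 (new)  [load 1000/1500]
  700 → container 4  [load 1400/1500]
  400 → container 5  [load 1400/1500]
  600 → container 6 (new)  [load 600/1500]
  700 → container 6  [load 1300/1500]
6 containers opened.

6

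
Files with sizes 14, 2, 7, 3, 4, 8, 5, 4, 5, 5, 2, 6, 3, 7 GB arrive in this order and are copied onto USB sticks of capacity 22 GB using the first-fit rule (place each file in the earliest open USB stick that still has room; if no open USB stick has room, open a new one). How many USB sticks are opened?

4

  14 → USB stick 1 (new)  [load 14/22]
  2 → USB stick 1  [load 16/22]
  7 → USB stick 2 (new)  [load 7/22]
  3 → USB stick 1  [load 19/22]
  4 → USB stick 2  [load 11/22]
  8 → USB stick 2  [load 19/22]
  5 → USB stick 3 (new)  [load 5/22]
  4 → USB stick 3  [load 9/22]
  5 → USB stick 3  [load 14/22]
  5 → USB stick 3  [load 19/22]
  2 → USB stick 1  [load 21/22]
  6 → USB stick 4 (new)  [load 6/22]
  3 → USB stick 2  [load 22/22]
  7 → USB stick 4  [load 13/22]
4 USB sticks opened.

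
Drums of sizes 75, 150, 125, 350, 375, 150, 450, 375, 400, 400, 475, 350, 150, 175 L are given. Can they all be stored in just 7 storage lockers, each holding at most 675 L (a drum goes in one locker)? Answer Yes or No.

Total = 4000 L; ⌈4000/675⌉ = 6.
8 drums each exceed half the capacity and cannot share a locker, forcing at least 8 storage lockers.
At least 8 storage lockers are required, but only 7 are allowed.

No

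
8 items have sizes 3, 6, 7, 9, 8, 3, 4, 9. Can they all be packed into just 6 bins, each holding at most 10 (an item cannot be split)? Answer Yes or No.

Yes

A valid assignment using 6 bins:
  bin 1: 9 = 9
  bin 2: 9 = 9
  bin 3: 8 = 8
  bin 4: 7 + 3 = 10
  bin 5: 6 + 4 = 10
  bin 6: 3 = 3
Every load is within 10, so 6 bins suffice.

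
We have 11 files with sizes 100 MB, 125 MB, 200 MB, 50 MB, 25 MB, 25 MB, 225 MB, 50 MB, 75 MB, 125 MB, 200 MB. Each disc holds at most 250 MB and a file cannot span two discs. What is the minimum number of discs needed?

5

Total = 225 + 200 + 200 + 125 + 125 + 100 + 75 + 50 + 50 + 25 + 25 = 1200 MB.
Lower bound: ⌈1200/250⌉ = 5 discs.
A packing using 5 discs:
  disc 1: 225 + 25 = 250
  disc 2: 200 + 50 = 250
  disc 3: 200 + 50 = 250
  disc 4: 125 + 125 = 250
  disc 5: 100 + 75 + 25 = 200
This matches the lower bound, so 5 is optimal.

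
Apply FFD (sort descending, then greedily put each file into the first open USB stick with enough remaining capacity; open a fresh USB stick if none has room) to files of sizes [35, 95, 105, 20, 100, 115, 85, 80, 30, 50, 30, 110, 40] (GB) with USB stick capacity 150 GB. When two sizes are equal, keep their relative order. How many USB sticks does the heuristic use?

Sorted descending: 115, 110, 105, 100, 95, 85, 80, 50, 40, 35, 30, 30, 20.
  115 → USB stick 1 (new)  [load 115/150]
  110 → USB stick 2 (new)  [load 110/150]
  105 → USB stick 3 (new)  [load 105/150]
  100 → USB stick 4 (new)  [load 100/150]
  95 → USB stick 5 (new)  [load 95/150]
  85 → USB stick 6 (new)  [load 85/150]
  80 → USB stick 7 (new)  [load 80/150]
  50 → USB stick 4  [load 150/150]
  40 → USB stick 2  [load 150/150]
  35 → USB stick 1  [load 150/150]
  30 → USB stick 3  [load 135/150]
  30 → USB stick 5  [load 125/150]
  20 → USB stick 5  [load 145/150]
7 USB sticks opened.

7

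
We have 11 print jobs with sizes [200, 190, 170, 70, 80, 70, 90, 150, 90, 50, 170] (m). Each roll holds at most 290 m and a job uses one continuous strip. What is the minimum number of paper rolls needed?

Total = 200 + 190 + 170 + 170 + 150 + 90 + 90 + 80 + 70 + 70 + 50 = 1330 m.
Lower bound: ⌈1330/290⌉ = 5 paper rolls.
A packing using 5 paper rolls:
  roll 1: 200 + 90 = 290
  roll 2: 190 + 90 = 280
  roll 3: 170 + 80 = 250
  roll 4: 170 + 70 + 50 = 290
  roll 5: 150 + 70 = 220
This matches the lower bound, so 5 is optimal.

5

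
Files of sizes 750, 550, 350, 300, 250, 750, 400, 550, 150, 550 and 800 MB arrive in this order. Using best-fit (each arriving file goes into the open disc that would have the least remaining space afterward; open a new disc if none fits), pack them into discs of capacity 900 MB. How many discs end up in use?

  750 → disc 1 (new)  [load 750/900]
  550 → disc 2 (new)  [load 550/900]
  350 → disc 2  [load 900/900]
  300 → disc 3 (new)  [load 300/900]
  250 → disc 3  [load 550/900]
  750 → disc 4 (new)  [load 750/900]
  400 → disc 5 (new)  [load 400/900]
  550 → disc 6 (new)  [load 550/900]
  150 → disc 1  [load 900/900]
  550 → disc 7 (new)  [load 550/900]
  800 → disc 8 (new)  [load 800/900]
8 discs opened.

8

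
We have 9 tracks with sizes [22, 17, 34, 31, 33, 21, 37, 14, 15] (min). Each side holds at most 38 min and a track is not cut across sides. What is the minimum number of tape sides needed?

Total = 37 + 34 + 33 + 31 + 22 + 21 + 17 + 15 + 14 = 224 min.
Lower bound: ⌈224/38⌉ = 6 tape sides.
A packing using 7 tape sides:
  side 1: 37 = 37
  side 2: 34 = 34
  side 3: 33 = 33
  side 4: 31 = 31
  side 5: 22 + 15 = 37
  side 6: 21 + 17 = 38
  side 7: 14 = 14
No arrangement into 6 tape sides stays within capacity, so 7 is optimal.

7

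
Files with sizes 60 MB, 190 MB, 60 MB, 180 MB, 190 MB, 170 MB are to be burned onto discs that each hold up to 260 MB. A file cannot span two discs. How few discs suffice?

Total = 190 + 190 + 180 + 170 + 60 + 60 = 850 MB.
Lower bound: ⌈850/260⌉ = 4 discs.
A packing using 4 discs:
  disc 1: 190 + 60 = 250
  disc 2: 190 + 60 = 250
  disc 3: 180 = 180
  disc 4: 170 = 170
This matches the lower bound, so 4 is optimal.

4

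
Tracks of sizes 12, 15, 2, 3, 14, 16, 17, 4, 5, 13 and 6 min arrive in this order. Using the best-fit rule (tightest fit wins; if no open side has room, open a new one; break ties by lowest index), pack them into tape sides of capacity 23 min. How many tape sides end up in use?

6

  12 → side 1 (new)  [load 12/23]
  15 → side 2 (new)  [load 15/23]
  2 → side 2  [load 17/23]
  3 → side 2  [load 20/23]
  14 → side 3 (new)  [load 14/23]
  16 → side 4 (new)  [load 16/23]
  17 → side 5 (new)  [load 17/23]
  4 → side 5  [load 21/23]
  5 → side 4  [load 21/23]
  13 → side 6 (new)  [load 13/23]
  6 → side 3  [load 20/23]
6 tape sides opened.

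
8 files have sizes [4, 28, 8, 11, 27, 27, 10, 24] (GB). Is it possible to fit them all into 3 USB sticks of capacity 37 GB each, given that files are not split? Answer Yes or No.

No

Total = 139 GB; ⌈139/37⌉ = 4.
At least 4 USB sticks are required, but only 3 are allowed.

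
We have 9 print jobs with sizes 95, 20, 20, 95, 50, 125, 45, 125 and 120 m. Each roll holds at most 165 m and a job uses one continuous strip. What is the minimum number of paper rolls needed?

Total = 125 + 125 + 120 + 95 + 95 + 50 + 45 + 20 + 20 = 695 m.
Lower bound: ⌈695/165⌉ = 5 paper rolls.
A packing using 5 paper rolls:
  roll 1: 125 + 20 + 20 = 165
  roll 2: 125 = 125
  roll 3: 120 + 45 = 165
  roll 4: 95 + 50 = 145
  roll 5: 95 = 95
This matches the lower bound, so 5 is optimal.

5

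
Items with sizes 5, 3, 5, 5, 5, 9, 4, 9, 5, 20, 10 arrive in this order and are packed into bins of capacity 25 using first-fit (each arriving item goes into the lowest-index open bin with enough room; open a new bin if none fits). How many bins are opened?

  5 → bin 1 (new)  [load 5/25]
  3 → bin 1  [load 8/25]
  5 → bin 1  [load 13/25]
  5 → bin 1  [load 18/25]
  5 → bin 1  [load 23/25]
  9 → bin 2 (new)  [load 9/25]
  4 → bin 2  [load 13/25]
  9 → bin 2  [load 22/25]
  5 → bin 3 (new)  [load 5/25]
  20 → bin 3  [load 25/25]
  10 → bin 4 (new)  [load 10/25]
4 bins opened.

4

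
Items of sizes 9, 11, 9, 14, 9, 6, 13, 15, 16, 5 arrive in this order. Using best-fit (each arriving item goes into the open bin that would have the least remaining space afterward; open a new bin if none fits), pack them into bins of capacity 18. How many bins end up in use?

7

  9 → bin 1 (new)  [load 9/18]
  11 → bin 2 (new)  [load 11/18]
  9 → bin 1  [load 18/18]
  14 → bin 3 (new)  [load 14/18]
  9 → bin 4 (new)  [load 9/18]
  6 → bin 2  [load 17/18]
  13 → bin 5 (new)  [load 13/18]
  15 → bin 6 (new)  [load 15/18]
  16 → bin 7 (new)  [load 16/18]
  5 → bin 5  [load 18/18]
7 bins opened.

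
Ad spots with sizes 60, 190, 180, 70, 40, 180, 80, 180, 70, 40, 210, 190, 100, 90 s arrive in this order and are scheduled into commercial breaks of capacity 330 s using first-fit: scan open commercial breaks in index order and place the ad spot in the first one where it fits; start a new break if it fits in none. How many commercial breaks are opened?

  60 → break 1 (new)  [load 60/330]
  190 → break 1  [load 250/330]
  180 → break 2 (new)  [load 180/330]
  70 → break 1  [load 320/330]
  40 → break 2  [load 220/330]
  180 → break 3 (new)  [load 180/330]
  80 → break 2  [load 300/330]
  180 → break 4 (new)  [load 180/330]
  70 → break 3  [load 250/330]
  40 → break 3  [load 290/330]
  210 → break 5 (new)  [load 210/330]
  190 → break 6 (new)  [load 190/330]
  100 → break 4  [load 280/330]
  90 → break 5  [load 300/330]
6 commercial breaks opened.

6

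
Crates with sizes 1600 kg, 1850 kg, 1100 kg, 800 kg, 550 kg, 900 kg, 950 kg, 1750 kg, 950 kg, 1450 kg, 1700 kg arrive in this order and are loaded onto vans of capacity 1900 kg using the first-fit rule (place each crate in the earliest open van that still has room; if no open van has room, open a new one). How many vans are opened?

8

  1600 → van 1 (new)  [load 1600/1900]
  1850 → van 2 (new)  [load 1850/1900]
  1100 → van 3 (new)  [load 1100/1900]
  800 → van 3  [load 1900/1900]
  550 → van 4 (new)  [load 550/1900]
  900 → van 4  [load 1450/1900]
  950 → van 5 (new)  [load 950/1900]
  1750 → van 6 (new)  [load 1750/1900]
  950 → van 5  [load 1900/1900]
  1450 → van 7 (new)  [load 1450/1900]
  1700 → van 8 (new)  [load 1700/1900]
8 vans opened.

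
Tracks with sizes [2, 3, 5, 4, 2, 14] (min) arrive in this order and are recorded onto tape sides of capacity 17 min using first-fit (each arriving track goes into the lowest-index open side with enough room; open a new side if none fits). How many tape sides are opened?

2

  2 → side 1 (new)  [load 2/17]
  3 → side 1  [load 5/17]
  5 → side 1  [load 10/17]
  4 → side 1  [load 14/17]
  2 → side 1  [load 16/17]
  14 → side 2 (new)  [load 14/17]
2 tape sides opened.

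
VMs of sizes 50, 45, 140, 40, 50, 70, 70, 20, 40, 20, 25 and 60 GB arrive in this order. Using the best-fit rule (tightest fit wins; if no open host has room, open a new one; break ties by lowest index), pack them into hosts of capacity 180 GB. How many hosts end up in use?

4

  50 → host 1 (new)  [load 50/180]
  45 → host 1  [load 95/180]
  140 → host 2 (new)  [load 140/180]
  40 → host 2  [load 180/180]
  50 → host 1  [load 145/180]
  70 → host 3 (new)  [load 70/180]
  70 → host 3  [load 140/180]
  20 → host 1  [load 165/180]
  40 → host 3  [load 180/180]
  20 → host 4 (new)  [load 20/180]
  25 → host 4  [load 45/180]
  60 → host 4  [load 105/180]
4 hosts opened.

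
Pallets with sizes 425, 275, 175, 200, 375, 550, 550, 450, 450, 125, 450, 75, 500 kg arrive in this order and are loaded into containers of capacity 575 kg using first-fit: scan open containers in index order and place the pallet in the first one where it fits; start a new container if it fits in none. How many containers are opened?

9

  425 → container 1 (new)  [load 425/575]
  275 → container 2 (new)  [load 275/575]
  175 → container 2  [load 450/575]
  200 → container 3 (new)  [load 200/575]
  375 → container 3  [load 575/575]
  550 → container 4 (new)  [load 550/575]
  550 → container 5 (new)  [load 550/575]
  450 → container 6 (new)  [load 450/575]
  450 → container 7 (new)  [load 450/575]
  125 → container 1  [load 550/575]
  450 → container 8 (new)  [load 450/575]
  75 → container 2  [load 525/575]
  500 → container 9 (new)  [load 500/575]
9 containers opened.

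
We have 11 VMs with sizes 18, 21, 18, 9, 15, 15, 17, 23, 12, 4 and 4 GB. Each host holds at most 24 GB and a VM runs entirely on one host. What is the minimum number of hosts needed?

Total = 23 + 21 + 18 + 18 + 17 + 15 + 15 + 12 + 9 + 4 + 4 = 156 GB.
Lower bound: ⌈156/24⌉ = 7 hosts.
A packing using 8 hosts:
  host 1: 23 = 23
  host 2: 21 = 21
  host 3: 18 + 4 = 22
  host 4: 18 + 4 = 22
  host 5: 17 = 17
  host 6: 15 + 9 = 24
  host 7: 15 = 15
  host 8: 12 = 12
No arrangement into 7 hosts stays within capacity, so 8 is optimal.

8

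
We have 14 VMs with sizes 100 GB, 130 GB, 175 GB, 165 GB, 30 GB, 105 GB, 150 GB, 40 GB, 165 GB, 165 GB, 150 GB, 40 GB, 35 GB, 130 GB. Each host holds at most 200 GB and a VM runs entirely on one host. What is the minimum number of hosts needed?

Total = 175 + 165 + 165 + 165 + 150 + 150 + 130 + 130 + 105 + 100 + 40 + 40 + 35 + 30 = 1580 GB.
Lower bound: ⌈1580/200⌉ = 8 hosts.
Also, 9 VMs each exceed 100 GB, and no two of those can share a host, so at least 9 hosts are needed.
A packing using 10 hosts:
  host 1: 175 = 175
  host 2: 165 + 35 = 200
  host 3: 165 + 30 = 195
  host 4: 165 = 165
  host 5: 150 + 40 = 190
  host 6: 150 + 40 = 190
  host 7: 130 = 130
  host 8: 130 = 130
  host 9: 105 = 105
  host 10: 100 = 100
No arrangement into 9 hosts stays within capacity, so 10 is optimal.

10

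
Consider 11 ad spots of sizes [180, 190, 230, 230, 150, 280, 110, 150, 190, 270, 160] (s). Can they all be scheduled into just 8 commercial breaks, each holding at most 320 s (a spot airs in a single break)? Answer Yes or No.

No

Total = 2140 s; ⌈2140/320⌉ = 7.
The bound of 7 does not rule out 8, but exhaustive search shows no assignment into 8 commercial breaks of capacity 320 s exists — the minimum is 9.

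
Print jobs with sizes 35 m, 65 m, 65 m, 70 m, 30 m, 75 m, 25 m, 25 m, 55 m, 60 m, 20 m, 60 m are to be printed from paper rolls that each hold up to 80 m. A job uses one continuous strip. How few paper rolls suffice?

Total = 75 + 70 + 65 + 65 + 60 + 60 + 55 + 35 + 30 + 25 + 25 + 20 = 585 m.
Lower bound: ⌈585/80⌉ = 8 paper rolls.
A packing using 9 paper rolls:
  roll 1: 75 = 75
  roll 2: 70 = 70
  roll 3: 65 = 65
  roll 4: 65 = 65
  roll 5: 60 + 20 = 80
  roll 6: 60 = 60
  roll 7: 55 + 25 = 80
  roll 8: 35 + 30 = 65
  roll 9: 25 = 25
No arrangement into 8 paper rolls stays within capacity, so 9 is optimal.

9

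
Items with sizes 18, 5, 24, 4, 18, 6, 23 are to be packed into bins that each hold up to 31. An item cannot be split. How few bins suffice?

Total = 24 + 23 + 18 + 18 + 6 + 5 + 4 = 98.
Lower bound: ⌈98/31⌉ = 4 bins.
A packing using 4 bins:
  bin 1: 24 + 6 = 30
  bin 2: 23 + 5 = 28
  bin 3: 18 + 4 = 22
  bin 4: 18 = 18
This matches the lower bound, so 4 is optimal.

4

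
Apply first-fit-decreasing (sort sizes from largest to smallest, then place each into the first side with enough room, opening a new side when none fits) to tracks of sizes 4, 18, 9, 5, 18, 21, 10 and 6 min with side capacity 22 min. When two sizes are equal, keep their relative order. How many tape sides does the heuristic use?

Sorted descending: 21, 18, 18, 10, 9, 6, 5, 4.
  21 → side 1 (new)  [load 21/22]
  18 → side 2 (new)  [load 18/22]
  18 → side 3 (new)  [load 18/22]
  10 → side 4 (new)  [load 10/22]
  9 → side 4  [load 19/22]
  6 → side 5 (new)  [load 6/22]
  5 → side 5  [load 11/22]
  4 → side 2  [load 22/22]
5 tape sides opened.

5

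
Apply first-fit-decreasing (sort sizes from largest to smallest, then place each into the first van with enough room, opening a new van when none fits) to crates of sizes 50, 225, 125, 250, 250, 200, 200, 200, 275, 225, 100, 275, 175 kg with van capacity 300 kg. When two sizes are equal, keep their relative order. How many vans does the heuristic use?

Sorted descending: 275, 275, 250, 250, 225, 225, 200, 200, 200, 175, 125, 100, 50.
  275 → van 1 (new)  [load 275/300]
  275 → van 2 (new)  [load 275/300]
  250 → van 3 (new)  [load 250/300]
  250 → van 4 (new)  [load 250/300]
  225 → van 5 (new)  [load 225/300]
  225 → van 6 (new)  [load 225/300]
  200 → van 7 (new)  [load 200/300]
  200 → van 8 (new)  [load 200/300]
  200 → van 9 (new)  [load 200/300]
  175 → van 10 (new)  [load 175/300]
  125 → van 10  [load 300/300]
  100 → van 7  [load 300/300]
  50 → van 3  [load 300/300]
10 vans opened.

10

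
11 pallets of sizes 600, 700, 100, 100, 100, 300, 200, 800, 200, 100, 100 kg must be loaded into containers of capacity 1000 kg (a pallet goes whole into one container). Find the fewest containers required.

Total = 800 + 700 + 600 + 300 + 200 + 200 + 100 + 100 + 100 + 100 + 100 = 3300 kg.
Lower bound: ⌈3300/1000⌉ = 4 containers.
A packing using 4 containers:
  container 1: 800 + 200 = 1000
  container 2: 700 + 300 = 1000
  container 3: 600 + 200 + 100 + 100 = 1000
  container 4: 100 + 100 + 100 = 300
This matches the lower bound, so 4 is optimal.

4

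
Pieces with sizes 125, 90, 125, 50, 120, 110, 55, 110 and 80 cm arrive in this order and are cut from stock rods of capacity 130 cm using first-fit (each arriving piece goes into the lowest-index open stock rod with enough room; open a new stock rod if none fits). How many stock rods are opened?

  125 → stock rod 1 (new)  [load 125/130]
  90 → stock rod 2 (new)  [load 90/130]
  125 → stock rod 3 (new)  [load 125/130]
  50 → stock rod 4 (new)  [load 50/130]
  120 → stock rod 5 (new)  [load 120/130]
  110 → stock rod 6 (new)  [load 110/130]
  55 → stock rod 4  [load 105/130]
  110 → stock rod 7 (new)  [load 110/130]
  80 → stock rod 8 (new)  [load 80/130]
8 stock rods opened.

8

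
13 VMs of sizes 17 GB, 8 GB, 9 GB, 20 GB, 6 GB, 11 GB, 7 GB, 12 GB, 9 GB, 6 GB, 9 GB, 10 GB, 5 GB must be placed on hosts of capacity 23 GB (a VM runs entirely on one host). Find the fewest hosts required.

Total = 20 + 17 + 12 + 11 + 10 + 9 + 9 + 9 + 8 + 7 + 6 + 6 + 5 = 129 GB.
Lower bound: ⌈129/23⌉ = 6 hosts.
A packing using 6 hosts:
  host 1: 20 = 20
  host 2: 17 + 6 = 23
  host 3: 12 + 11 = 23
  host 4: 10 + 9 = 19
  host 5: 9 + 9 + 5 = 23
  host 6: 8 + 7 + 6 = 21
This matches the lower bound, so 6 is optimal.

6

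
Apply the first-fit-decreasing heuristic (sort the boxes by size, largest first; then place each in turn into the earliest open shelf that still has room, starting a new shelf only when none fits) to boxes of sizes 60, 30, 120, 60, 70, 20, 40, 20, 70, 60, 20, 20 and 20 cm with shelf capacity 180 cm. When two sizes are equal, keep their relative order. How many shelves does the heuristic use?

Sorted descending: 120, 70, 70, 60, 60, 60, 40, 30, 20, 20, 20, 20, 20.
  120 → shelf 1 (new)  [load 120/180]
  70 → shelf 2 (new)  [load 70/180]
  70 → shelf 2  [load 140/180]
  60 → shelf 1  [load 180/180]
  60 → shelf 3 (new)  [load 60/180]
  60 → shelf 3  [load 120/180]
  40 → shelf 2  [load 180/180]
  30 → shelf 3  [load 150/180]
  20 → shelf 3  [load 170/180]
  20 → shelf 4 (new)  [load 20/180]
  20 → shelf 4  [load 40/180]
  20 → shelf 4  [load 60/180]
  20 → shelf 4  [load 80/180]
4 shelves opened.

4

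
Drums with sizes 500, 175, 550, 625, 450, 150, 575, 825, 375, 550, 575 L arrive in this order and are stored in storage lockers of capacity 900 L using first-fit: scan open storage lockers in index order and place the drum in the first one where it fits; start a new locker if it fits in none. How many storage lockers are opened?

  500 → locker 1 (new)  [load 500/900]
  175 → locker 1  [load 675/900]
  550 → locker 2 (new)  [load 550/900]
  625 → locker 3 (new)  [load 625/900]
  450 → locker 4 (new)  [load 450/900]
  150 → locker 1  [load 825/900]
  575 → locker 5 (new)  [load 575/900]
  825 → locker 6 (new)  [load 825/900]
  375 → locker 4  [load 825/900]
  550 → locker 7 (new)  [load 550/900]
  575 → locker 8 (new)  [load 575/900]
8 storage lockers opened.

8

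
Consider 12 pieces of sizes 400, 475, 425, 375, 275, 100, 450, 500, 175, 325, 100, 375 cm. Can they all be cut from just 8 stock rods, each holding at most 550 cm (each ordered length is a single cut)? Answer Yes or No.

No

Total = 3975 cm; ⌈3975/550⌉ = 8.
The bound of 8 does not rule out 8, but exhaustive search shows no assignment into 8 stock rods of capacity 550 cm exists — the minimum is 9.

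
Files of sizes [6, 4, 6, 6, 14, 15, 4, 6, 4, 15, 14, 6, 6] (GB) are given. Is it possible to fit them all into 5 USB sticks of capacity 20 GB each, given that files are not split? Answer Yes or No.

Total = 106 GB; ⌈106/20⌉ = 6.
At least 6 USB sticks are required, but only 5 are allowed.

No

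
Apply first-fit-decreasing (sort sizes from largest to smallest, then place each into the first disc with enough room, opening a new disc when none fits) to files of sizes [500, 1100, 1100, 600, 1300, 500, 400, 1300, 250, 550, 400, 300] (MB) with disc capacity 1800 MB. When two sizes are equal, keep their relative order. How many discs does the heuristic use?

Sorted descending: 1300, 1300, 1100, 1100, 600, 550, 500, 500, 400, 400, 300, 250.
  1300 → disc 1 (new)  [load 1300/1800]
  1300 → disc 2 (new)  [load 1300/1800]
  1100 → disc 3 (new)  [load 1100/1800]
  1100 → disc 4 (new)  [load 1100/1800]
  600 → disc 3  [load 1700/1800]
  550 → disc 4  [load 1650/1800]
  500 → disc 1  [load 1800/1800]
  500 → disc 2  [load 1800/1800]
  400 → disc 5 (new)  [load 400/1800]
  400 → disc 5  [load 800/1800]
  300 → disc 5  [load 1100/1800]
  250 → disc 5  [load 1350/1800]
5 discs opened.

5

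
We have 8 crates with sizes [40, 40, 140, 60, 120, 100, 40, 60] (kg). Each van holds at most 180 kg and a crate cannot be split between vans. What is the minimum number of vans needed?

4

Total = 140 + 120 + 100 + 60 + 60 + 40 + 40 + 40 = 600 kg.
Lower bound: ⌈600/180⌉ = 4 vans.
A packing using 4 vans:
  van 1: 140 + 40 = 180
  van 2: 120 + 60 = 180
  van 3: 100 + 60 = 160
  van 4: 40 + 40 = 80
This matches the lower bound, so 4 is optimal.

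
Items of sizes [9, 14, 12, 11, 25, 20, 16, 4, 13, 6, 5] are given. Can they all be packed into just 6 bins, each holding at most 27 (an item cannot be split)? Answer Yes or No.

Yes

A valid assignment using 6 bins:
  bin 1: 25 = 25
  bin 2: 20 + 6 = 26
  bin 3: 16 + 11 = 27
  bin 4: 14 + 13 = 27
  bin 5: 12 + 9 + 5 = 26
  bin 6: 4 = 4
Every load is within 27, so 6 bins suffice.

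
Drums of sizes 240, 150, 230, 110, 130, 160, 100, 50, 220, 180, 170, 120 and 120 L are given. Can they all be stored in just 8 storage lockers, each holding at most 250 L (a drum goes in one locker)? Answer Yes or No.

Total = 1980 L; ⌈1980/250⌉ = 8.
The bound of 8 does not rule out 8, but exhaustive search shows no assignment into 8 storage lockers of capacity 250 L exists — the minimum is 9.

No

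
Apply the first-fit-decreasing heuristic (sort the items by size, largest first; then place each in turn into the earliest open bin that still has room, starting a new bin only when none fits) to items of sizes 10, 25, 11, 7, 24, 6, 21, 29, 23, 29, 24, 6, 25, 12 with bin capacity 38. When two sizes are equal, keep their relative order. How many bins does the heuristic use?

8

Sorted descending: 29, 29, 25, 25, 24, 24, 23, 21, 12, 11, 10, 7, 6, 6.
  29 → bin 1 (new)  [load 29/38]
  29 → bin 2 (new)  [load 29/38]
  25 → bin 3 (new)  [load 25/38]
  25 → bin 4 (new)  [load 25/38]
  24 → bin 5 (new)  [load 24/38]
  24 → bin 6 (new)  [load 24/38]
  23 → bin 7 (new)  [load 23/38]
  21 → bin 8 (new)  [load 21/38]
  12 → bin 3  [load 37/38]
  11 → bin 4  [load 36/38]
  10 → bin 5  [load 34/38]
  7 → bin 1  [load 36/38]
  6 → bin 2  [load 35/38]
  6 → bin 6  [load 30/38]
8 bins opened.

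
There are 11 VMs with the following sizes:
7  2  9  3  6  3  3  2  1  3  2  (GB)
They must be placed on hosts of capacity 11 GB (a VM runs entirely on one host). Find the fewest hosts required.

4

Total = 9 + 7 + 6 + 3 + 3 + 3 + 3 + 2 + 2 + 2 + 1 = 41 GB.
Lower bound: ⌈41/11⌉ = 4 hosts.
A packing using 4 hosts:
  host 1: 9 + 2 = 11
  host 2: 7 + 3 + 1 = 11
  host 3: 6 + 3 + 2 = 11
  host 4: 3 + 3 + 2 = 8
This matches the lower bound, so 4 is optimal.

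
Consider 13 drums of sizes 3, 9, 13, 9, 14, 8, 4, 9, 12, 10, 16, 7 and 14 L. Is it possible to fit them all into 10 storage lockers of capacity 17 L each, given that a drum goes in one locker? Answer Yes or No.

Yes

A valid assignment using 9 storage lockers:
  locker 1: 16 = 16
  locker 2: 14 + 3 = 17
  locker 3: 14 = 14
  locker 4: 13 + 4 = 17
  locker 5: 12 = 12
  locker 6: 10 + 7 = 17
  locker 7: 9 + 8 = 17
  locker 8: 9 = 9
  locker 9: 9 = 9
That uses only 9 ≤ 10, so 10 storage lockers are enough.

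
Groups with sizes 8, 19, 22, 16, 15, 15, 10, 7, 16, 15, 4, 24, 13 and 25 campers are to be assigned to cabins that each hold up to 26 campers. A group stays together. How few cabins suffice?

10

Total = 25 + 24 + 22 + 19 + 16 + 16 + 15 + 15 + 15 + 13 + 10 + 8 + 7 + 4 = 209 campers.
Lower bound: ⌈209/26⌉ = 9 cabins.
A packing using 10 cabins:
  cabin 1: 25 = 25
  cabin 2: 24 = 24
  cabin 3: 22 + 4 = 26
  cabin 4: 19 + 7 = 26
  cabin 5: 16 + 10 = 26
  cabin 6: 16 + 8 = 24
  cabin 7: 15 = 15
  cabin 8: 15 = 15
  cabin 9: 15 = 15
  cabin 10: 13 = 13
No arrangement into 9 cabins stays within capacity, so 10 is optimal.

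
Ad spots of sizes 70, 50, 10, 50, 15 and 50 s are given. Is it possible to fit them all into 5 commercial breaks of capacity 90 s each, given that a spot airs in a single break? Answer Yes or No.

Yes

A valid assignment using 4 commercial breaks:
  break 1: 70 + 15 = 85
  break 2: 50 + 10 = 60
  break 3: 50 = 50
  break 4: 50 = 50
That uses only 4 ≤ 5, so 5 commercial breaks are enough.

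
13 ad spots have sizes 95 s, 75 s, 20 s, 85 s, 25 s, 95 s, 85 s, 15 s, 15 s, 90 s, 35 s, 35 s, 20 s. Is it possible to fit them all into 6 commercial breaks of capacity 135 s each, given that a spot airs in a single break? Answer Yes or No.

A valid assignment using 6 commercial breaks:
  break 1: 95 + 35 = 130
  break 2: 95 + 35 = 130
  break 3: 90 + 25 + 20 = 135
  break 4: 85 + 20 + 15 + 15 = 135
  break 5: 85 = 85
  break 6: 75 = 75
Every load is within 135 s, so 6 commercial breaks suffice.

Yes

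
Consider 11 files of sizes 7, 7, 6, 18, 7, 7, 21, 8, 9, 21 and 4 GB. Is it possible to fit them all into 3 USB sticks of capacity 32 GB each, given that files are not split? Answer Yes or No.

No

Total = 115 GB; ⌈115/32⌉ = 4.
At least 4 USB sticks are required, but only 3 are allowed.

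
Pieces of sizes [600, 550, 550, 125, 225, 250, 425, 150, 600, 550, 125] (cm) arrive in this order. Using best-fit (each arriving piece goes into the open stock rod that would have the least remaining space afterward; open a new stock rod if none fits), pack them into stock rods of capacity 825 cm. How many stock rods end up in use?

6

  600 → stock rod 1 (new)  [load 600/825]
  550 → stock rod 2 (new)  [load 550/825]
  550 → stock rod 3 (new)  [load 550/825]
  125 → stock rod 1  [load 725/825]
  225 → stock rod 2  [load 775/825]
  250 → stock rod 3  [load 800/825]
  425 → stock rod 4 (new)  [load 425/825]
  150 → stock rod 4  [load 575/825]
  600 → stock rod 5 (new)  [load 600/825]
  550 → stock rod 6 (new)  [load 550/825]
  125 → stock rod 5  [load 725/825]
6 stock rods opened.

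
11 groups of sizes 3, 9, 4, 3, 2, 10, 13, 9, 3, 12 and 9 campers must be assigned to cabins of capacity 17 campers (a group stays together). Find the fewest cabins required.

Total = 13 + 12 + 10 + 9 + 9 + 9 + 4 + 3 + 3 + 3 + 2 = 77 campers.
Lower bound: ⌈77/17⌉ = 5 cabins.
Also, 6 groups each exceed 17/2 campers, and no two of those can share a cabin, so at least 6 cabins are needed.
A packing using 6 cabins:
  cabin 1: 13 + 4 = 17
  cabin 2: 12 + 3 + 2 = 17
  cabin 3: 10 + 3 + 3 = 16
  cabin 4: 9 = 9
  cabin 5: 9 = 9
  cabin 6: 9 = 9
This matches the lower bound, so 6 is optimal.

6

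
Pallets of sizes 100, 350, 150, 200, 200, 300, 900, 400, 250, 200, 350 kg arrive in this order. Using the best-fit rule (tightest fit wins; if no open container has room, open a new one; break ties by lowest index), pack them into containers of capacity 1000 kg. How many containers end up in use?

4

  100 → container 1 (new)  [load 100/1000]
  350 → container 1  [load 450/1000]
  150 → container 1  [load 600/1000]
  200 → container 1  [load 800/1000]
  200 → container 1  [load 1000/1000]
  300 → container 2 (new)  [load 300/1000]
  900 → container 3 (new)  [load 900/1000]
  400 → container 2  [load 700/1000]
  250 → container 2  [load 950/1000]
  200 → container 4 (new)  [load 200/1000]
  350 → container 4  [load 550/1000]
4 containers opened.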